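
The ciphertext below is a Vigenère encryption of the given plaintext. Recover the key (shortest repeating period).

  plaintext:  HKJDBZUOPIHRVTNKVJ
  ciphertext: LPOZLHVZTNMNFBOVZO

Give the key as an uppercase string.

EFFWKIBL

  i= 0: L-H =  4 → E
  i= 1: P-K =  5 → F
  i= 2: O-J =  5 → F
  i= 3: Z-D = 22 → W
  i= 4: L-B = 10 → K
  i= 5: H-Z =  8 → I
  i= 6: V-U =  1 → B
  i= 7: Z-O = 11 → L
  i= 8: T-P =  4 → E
  i= 9: N-I =  5 → F
  i=10: M-H =  5 → F
  i=11: N-R = 22 → W
  i=12: F-V = 10 → K
  i=13: B-T =  8 → I
  i=14: O-N =  1 → B
  i=15: V-K = 11 → L
  i=16: Z-V =  4 → E
  i=17: O-J =  5 → F
  shifts repeat with period 8: EFFWKIBL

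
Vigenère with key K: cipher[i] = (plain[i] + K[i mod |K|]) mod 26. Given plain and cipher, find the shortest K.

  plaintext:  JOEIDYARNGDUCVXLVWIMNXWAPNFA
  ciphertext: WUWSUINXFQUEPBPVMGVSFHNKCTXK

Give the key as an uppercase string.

NGSKRK

  i= 0: W-J = 13 → N
  i= 1: U-O =  6 → G
  i= 2: W-E = 18 → S
  i= 3: S-I = 10 → K
  i= 4: U-D = 17 → R
  i= 5: I-Y = 10 → K
  i= 6: N-A = 13 → N
  i= 7: X-R =  6 → G
  i= 8: F-N = 18 → S
  i= 9: Q-G = 10 → K
  i=10: U-D = 17 → R
  i=11: E-U = 10 → K
  i=12: P-C = 13 → N
  i=13: B-V =  6 → G
  i=14: P-X = 18 → S
  i=15: V-L = 10 → K
  i=16: M-V = 17 → R
  i=17: G-W = 10 → K
  i=18: V-I = 13 → N
  i=19: S-M =  6 → G
  i=20: F-N = 18 → S
  i=21: H-X = 10 → K
  i=22: N-W = 17 → R
  i=23: K-A = 10 → K
  i=24: C-P = 13 → N
  i=25: T-N =  6 → G
  i=26: X-F = 18 → S
  i=27: K-A = 10 → K
  shifts repeat with period 6: NGSKRK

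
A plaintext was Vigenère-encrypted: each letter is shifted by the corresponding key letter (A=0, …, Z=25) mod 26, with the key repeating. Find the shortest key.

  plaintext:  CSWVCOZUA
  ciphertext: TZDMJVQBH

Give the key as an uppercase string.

  i= 0: T-C = 17 → R
  i= 1: Z-S =  7 → H
  i= 2: D-W =  7 → H
  i= 3: M-V = 17 → R
  i= 4: J-C =  7 → H
  i= 5: V-O =  7 → H
  i= 6: Q-Z = 17 → R
  i= 7: B-U =  7 → H
  i= 8: H-A =  7 → H
  shifts repeat with period 3: RHH

RHH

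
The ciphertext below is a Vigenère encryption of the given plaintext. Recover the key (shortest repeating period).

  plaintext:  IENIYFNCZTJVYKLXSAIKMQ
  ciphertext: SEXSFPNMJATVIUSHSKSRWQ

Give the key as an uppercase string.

  i= 0: S-I = 10 → K
  i= 1: E-E =  0 → A
  i= 2: X-N = 10 → K
  i= 3: S-I = 10 → K
  i= 4: F-Y =  7 → H
  i= 5: P-F = 10 → K
  i= 6: N-N =  0 → A
  i= 7: M-C = 10 → K
  i= 8: J-Z = 10 → K
  i= 9: A-T =  7 → H
  i=10: T-J = 10 → K
  i=11: V-V =  0 → A
  i=12: I-Y = 10 → K
  i=13: U-K = 10 → K
  i=14: S-L =  7 → H
  i=15: H-X = 10 → K
  i=16: S-S =  0 → A
  i=17: K-A = 10 → K
  i=18: S-I = 10 → K
  i=19: R-K =  7 → H
  i=20: W-M = 10 → K
  i=21: Q-Q =  0 → A
  shifts repeat with period 5: KAKKH

KAKKH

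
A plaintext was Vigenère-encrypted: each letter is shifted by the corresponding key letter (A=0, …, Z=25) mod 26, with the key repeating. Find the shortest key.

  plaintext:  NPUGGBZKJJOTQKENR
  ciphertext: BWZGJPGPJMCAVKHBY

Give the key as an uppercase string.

OHFAD

  i= 0: B-N = 14 → O
  i= 1: W-P =  7 → H
  i= 2: Z-U =  5 → F
  i= 3: G-G =  0 → A
  i= 4: J-G =  3 → D
  i= 5: P-B = 14 → O
  i= 6: G-Z =  7 → H
  i= 7: P-K =  5 → F
  i= 8: J-J =  0 → A
  i= 9: M-J =  3 → D
  i=10: C-O = 14 → O
  i=11: A-T =  7 → H
  i=12: V-Q =  5 → F
  i=13: K-K =  0 → A
  i=14: H-E =  3 → D
  i=15: B-N = 14 → O
  i=16: Y-R =  7 → H
  shifts repeat with period 5: OHFAD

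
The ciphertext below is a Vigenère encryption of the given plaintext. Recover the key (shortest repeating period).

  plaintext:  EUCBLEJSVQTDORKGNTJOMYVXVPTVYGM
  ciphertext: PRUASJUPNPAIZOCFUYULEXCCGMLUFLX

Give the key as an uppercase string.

  i= 0: P-E = 11 → L
  i= 1: R-U = 23 → X
  i= 2: U-C = 18 → S
  i= 3: A-B = 25 → Z
  i= 4: S-L =  7 → H
  i= 5: J-E =  5 → F
  i= 6: U-J = 11 → L
  i= 7: P-S = 23 → X
  i= 8: N-V = 18 → S
  i= 9: P-Q = 25 → Z
  i=10: A-T =  7 → H
  i=11: I-D =  5 → F
  i=12: Z-O = 11 → L
  i=13: O-R = 23 → X
  i=14: C-K = 18 → S
  i=15: F-G = 25 → Z
  i=16: U-N =  7 → H
  i=17: Y-T =  5 → F
  i=18: U-J = 11 → L
  i=19: L-O = 23 → X
  i=20: E-M = 18 → S
  i=21: X-Y = 25 → Z
  i=22: C-V =  7 → H
  i=23: C-X =  5 → F
  i=24: G-V = 11 → L
  i=25: M-P = 23 → X
  i=26: L-T = 18 → S
  i=27: U-V = 25 → Z
  i=28: F-Y =  7 → H
  i=29: L-G =  5 → F
  i=30: X-M = 11 → L
  shifts repeat with period 6: LXSZHF

LXSZHF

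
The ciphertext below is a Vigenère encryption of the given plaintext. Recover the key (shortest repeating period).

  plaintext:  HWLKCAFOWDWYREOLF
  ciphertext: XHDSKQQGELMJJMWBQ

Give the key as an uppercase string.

  i= 0: X-H = 16 → Q
  i= 1: H-W = 11 → L
  i= 2: D-L = 18 → S
  i= 3: S-K =  8 → I
  i= 4: K-C =  8 → I
  i= 5: Q-A = 16 → Q
  i= 6: Q-F = 11 → L
  i= 7: G-O = 18 → S
  i= 8: E-W =  8 → I
  i= 9: L-D =  8 → I
  i=10: M-W = 16 → Q
  i=11: J-Y = 11 → L
  i=12: J-R = 18 → S
  i=13: M-E =  8 → I
  i=14: W-O =  8 → I
  i=15: B-L = 16 → Q
  i=16: Q-F = 11 → L
  shifts repeat with period 5: QLSII

QLSII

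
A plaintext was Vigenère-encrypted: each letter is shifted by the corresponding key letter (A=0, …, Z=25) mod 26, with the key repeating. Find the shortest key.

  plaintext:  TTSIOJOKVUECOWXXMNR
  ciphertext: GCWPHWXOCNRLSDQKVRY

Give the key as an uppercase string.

NJEHT

  i= 0: G-T = 13 → N
  i= 1: C-T =  9 → J
  i= 2: W-S =  4 → E
  i= 3: P-I =  7 → H
  i= 4: H-O = 19 → T
  i= 5: W-J = 13 → N
  i= 6: X-O =  9 → J
  i= 7: O-K =  4 → E
  i= 8: C-V =  7 → H
  i= 9: N-U = 19 → T
  i=10: R-E = 13 → N
  i=11: L-C =  9 → J
  i=12: S-O =  4 → E
  i=13: D-W =  7 → H
  i=14: Q-X = 19 → T
  i=15: K-X = 13 → N
  i=16: V-M =  9 → J
  i=17: R-N =  4 → E
  i=18: Y-R =  7 → H
  shifts repeat with period 5: NJEHT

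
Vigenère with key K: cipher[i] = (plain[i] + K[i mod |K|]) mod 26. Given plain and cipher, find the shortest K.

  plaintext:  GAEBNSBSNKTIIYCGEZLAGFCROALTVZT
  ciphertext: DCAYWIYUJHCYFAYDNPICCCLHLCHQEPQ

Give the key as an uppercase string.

  i= 0: D-G = 23 → X
  i= 1: C-A =  2 → C
  i= 2: A-E = 22 → W
  i= 3: Y-B = 23 → X
  i= 4: W-N =  9 → J
  i= 5: I-S = 16 → Q
  i= 6: Y-B = 23 → X
  i= 7: U-S =  2 → C
  i= 8: J-N = 22 → W
  i= 9: H-K = 23 → X
  i=10: C-T =  9 → J
  i=11: Y-I = 16 → Q
  i=12: F-I = 23 → X
  i=13: A-Y =  2 → C
  i=14: Y-C = 22 → W
  i=15: D-G = 23 → X
  i=16: N-E =  9 → J
  i=17: P-Z = 16 → Q
  i=18: I-L = 23 → X
  i=19: C-A =  2 → C
  i=20: C-G = 22 → W
  i=21: C-F = 23 → X
  i=22: L-C =  9 → J
  i=23: H-R = 16 → Q
  i=24: L-O = 23 → X
  i=25: C-A =  2 → C
  i=26: H-L = 22 → W
  i=27: Q-T = 23 → X
  i=28: E-V =  9 → J
  i=29: P-Z = 16 → Q
  i=30: Q-T = 23 → X
  shifts repeat with period 6: XCWXJQ

XCWXJQ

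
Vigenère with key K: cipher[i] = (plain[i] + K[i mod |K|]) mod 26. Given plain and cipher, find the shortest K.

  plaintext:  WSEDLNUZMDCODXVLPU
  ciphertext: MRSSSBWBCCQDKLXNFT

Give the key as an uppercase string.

  i= 0: M-W = 16 → Q
  i= 1: R-S = 25 → Z
  i= 2: S-E = 14 → O
  i= 3: S-D = 15 → P
  i= 4: S-L =  7 → H
  i= 5: B-N = 14 → O
  i= 6: W-U =  2 → C
  i= 7: B-Z =  2 → C
  i= 8: C-M = 16 → Q
  i= 9: C-D = 25 → Z
  i=10: Q-C = 14 → O
  i=11: D-O = 15 → P
  i=12: K-D =  7 → H
  i=13: L-X = 14 → O
  i=14: X-V =  2 → C
  i=15: N-L =  2 → C
  i=16: F-P = 16 → Q
  i=17: T-U = 25 → Z
  shifts repeat with period 8: QZOPHOCC

QZOPHOCC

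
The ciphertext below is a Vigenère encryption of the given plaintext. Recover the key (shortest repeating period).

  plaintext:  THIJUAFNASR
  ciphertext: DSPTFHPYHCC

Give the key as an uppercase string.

  i= 0: D-T = 10 → K
  i= 1: S-H = 11 → L
  i= 2: P-I =  7 → H
  i= 3: T-J = 10 → K
  i= 4: F-U = 11 → L
  i= 5: H-A =  7 → H
  i= 6: P-F = 10 → K
  i= 7: Y-N = 11 → L
  i= 8: H-A =  7 → H
  i= 9: C-S = 10 → K
  i=10: C-R = 11 → L
  shifts repeat with period 3: KLH

KLH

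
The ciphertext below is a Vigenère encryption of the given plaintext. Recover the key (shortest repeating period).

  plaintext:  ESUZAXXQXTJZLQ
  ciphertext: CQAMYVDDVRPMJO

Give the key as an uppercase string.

YYGN

  i= 0: C-E = 24 → Y
  i= 1: Q-S = 24 → Y
  i= 2: A-U =  6 → G
  i= 3: M-Z = 13 → N
  i= 4: Y-A = 24 → Y
  i= 5: V-X = 24 → Y
  i= 6: D-X =  6 → G
  i= 7: D-Q = 13 → N
  i= 8: V-X = 24 → Y
  i= 9: R-T = 24 → Y
  i=10: P-J =  6 → G
  i=11: M-Z = 13 → N
  i=12: J-L = 24 → Y
  i=13: O-Q = 24 → Y
  shifts repeat with period 4: YYGN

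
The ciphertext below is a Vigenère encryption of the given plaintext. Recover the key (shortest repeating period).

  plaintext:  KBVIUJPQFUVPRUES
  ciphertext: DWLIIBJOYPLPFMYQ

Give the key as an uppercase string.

  i= 0: D-K = 19 → T
  i= 1: W-B = 21 → V
  i= 2: L-V = 16 → Q
  i= 3: I-I =  0 → A
  i= 4: I-U = 14 → O
  i= 5: B-J = 18 → S
  i= 6: J-P = 20 → U
  i= 7: O-Q = 24 → Y
  i= 8: Y-F = 19 → T
  i= 9: P-U = 21 → V
  i=10: L-V = 16 → Q
  i=11: P-P =  0 → A
  i=12: F-R = 14 → O
  i=13: M-U = 18 → S
  i=14: Y-E = 20 → U
  i=15: Q-S = 24 → Y
  shifts repeat with period 8: TVQAOSUY

TVQAOSUY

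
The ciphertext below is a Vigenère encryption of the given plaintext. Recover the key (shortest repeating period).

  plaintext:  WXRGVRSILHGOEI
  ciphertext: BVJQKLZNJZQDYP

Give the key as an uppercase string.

  i= 0: B-W =  5 → F
  i= 1: V-X = 24 → Y
  i= 2: J-R = 18 → S
  i= 3: Q-G = 10 → K
  i= 4: K-V = 15 → P
  i= 5: L-R = 20 → U
  i= 6: Z-S =  7 → H
  i= 7: N-I =  5 → F
  i= 8: J-L = 24 → Y
  i= 9: Z-H = 18 → S
  i=10: Q-G = 10 → K
  i=11: D-O = 15 → P
  i=12: Y-E = 20 → U
  i=13: P-I =  7 → H
  shifts repeat with period 7: FYSKPUH

FYSKPUH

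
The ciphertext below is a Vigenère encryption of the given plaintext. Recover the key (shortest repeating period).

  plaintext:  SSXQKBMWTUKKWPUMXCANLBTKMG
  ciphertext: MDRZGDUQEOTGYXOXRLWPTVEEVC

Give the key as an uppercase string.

ULUJWCI

  i= 0: M-S = 20 → U
  i= 1: D-S = 11 → L
  i= 2: R-X = 20 → U
  i= 3: Z-Q =  9 → J
  i= 4: G-K = 22 → W
  i= 5: D-B =  2 → C
  i= 6: U-M =  8 → I
  i= 7: Q-W = 20 → U
  i= 8: E-T = 11 → L
  i= 9: O-U = 20 → U
  i=10: T-K =  9 → J
  i=11: G-K = 22 → W
  i=12: Y-W =  2 → C
  i=13: X-P =  8 → I
  i=14: O-U = 20 → U
  i=15: X-M = 11 → L
  i=16: R-X = 20 → U
  i=17: L-C =  9 → J
  i=18: W-A = 22 → W
  i=19: P-N =  2 → C
  i=20: T-L =  8 → I
  i=21: V-B = 20 → U
  i=22: E-T = 11 → L
  i=23: E-K = 20 → U
  i=24: V-M =  9 → J
  i=25: C-G = 22 → W
  shifts repeat with period 7: ULUJWCI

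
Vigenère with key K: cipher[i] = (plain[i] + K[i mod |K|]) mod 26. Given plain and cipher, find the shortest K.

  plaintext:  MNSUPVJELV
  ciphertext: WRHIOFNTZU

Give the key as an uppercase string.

  i= 0: W-M = 10 → K
  i= 1: R-N =  4 → E
  i= 2: H-S = 15 → P
  i= 3: I-U = 14 → O
  i= 4: O-P = 25 → Z
  i= 5: F-V = 10 → K
  i= 6: N-J =  4 → E
  i= 7: T-E = 15 → P
  i= 8: Z-L = 14 → O
  i= 9: U-V = 25 → Z
  shifts repeat with period 5: KEPOZ

KEPOZ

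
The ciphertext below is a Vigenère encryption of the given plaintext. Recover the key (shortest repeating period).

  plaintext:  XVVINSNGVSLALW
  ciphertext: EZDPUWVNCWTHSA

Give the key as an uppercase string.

HEIH

  i= 0: E-X =  7 → H
  i= 1: Z-V =  4 → E
  i= 2: D-V =  8 → I
  i= 3: P-I =  7 → H
  i= 4: U-N =  7 → H
  i= 5: W-S =  4 → E
  i= 6: V-N =  8 → I
  i= 7: N-G =  7 → H
  i= 8: C-V =  7 → H
  i= 9: W-S =  4 → E
  i=10: T-L =  8 → I
  i=11: H-A =  7 → H
  i=12: S-L =  7 → H
  i=13: A-W =  4 → E
  shifts repeat with period 4: HEIH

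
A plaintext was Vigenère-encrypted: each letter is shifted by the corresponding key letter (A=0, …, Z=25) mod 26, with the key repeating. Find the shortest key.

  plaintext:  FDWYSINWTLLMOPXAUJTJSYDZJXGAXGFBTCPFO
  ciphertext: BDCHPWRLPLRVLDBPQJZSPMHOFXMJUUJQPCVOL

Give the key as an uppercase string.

  i= 0: B-F = 22 → W
  i= 1: D-D =  0 → A
  i= 2: C-W =  6 → G
  i= 3: H-Y =  9 → J
  i= 4: P-S = 23 → X
  i= 5: W-I = 14 → O
  i= 6: R-N =  4 → E
  i= 7: L-W = 15 → P
  i= 8: P-T = 22 → W
  i= 9: L-L =  0 → A
  i=10: R-L =  6 → G
  i=11: V-M =  9 → J
  i=12: L-O = 23 → X
  i=13: D-P = 14 → O
  i=14: B-X =  4 → E
  i=15: P-A = 15 → P
  i=16: Q-U = 22 → W
  i=17: J-J =  0 → A
  i=18: Z-T =  6 → G
  i=19: S-J =  9 → J
  i=20: P-S = 23 → X
  i=21: M-Y = 14 → O
  i=22: H-D =  4 → E
  i=23: O-Z = 15 → P
  i=24: F-J = 22 → W
  i=25: X-X =  0 → A
  i=26: M-G =  6 → G
  i=27: J-A =  9 → J
  i=28: U-X = 23 → X
  i=29: U-G = 14 → O
  i=30: J-F =  4 → E
  i=31: Q-B = 15 → P
  i=32: P-T = 22 → W
  i=33: C-C =  0 → A
  i=34: V-P =  6 → G
  i=35: O-F =  9 → J
  i=36: L-O = 23 → X
  shifts repeat with period 8: WAGJXOEP

WAGJXOEP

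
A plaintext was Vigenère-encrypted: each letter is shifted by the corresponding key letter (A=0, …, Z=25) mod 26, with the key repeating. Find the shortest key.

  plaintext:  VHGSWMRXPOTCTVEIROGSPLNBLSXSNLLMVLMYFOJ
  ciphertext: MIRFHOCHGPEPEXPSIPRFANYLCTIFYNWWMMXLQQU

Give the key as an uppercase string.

RBLNLCLK

  i= 0: M-V = 17 → R
  i= 1: I-H =  1 → B
  i= 2: R-G = 11 → L
  i= 3: F-S = 13 → N
  i= 4: H-W = 11 → L
  i= 5: O-M =  2 → C
  i= 6: C-R = 11 → L
  i= 7: H-X = 10 → K
  i= 8: G-P = 17 → R
  i= 9: P-O =  1 → B
  i=10: E-T = 11 → L
  i=11: P-C = 13 → N
  i=12: E-T = 11 → L
  i=13: X-V =  2 → C
  i=14: P-E = 11 → L
  i=15: S-I = 10 → K
  i=16: I-R = 17 → R
  i=17: P-O =  1 → B
  i=18: R-G = 11 → L
  i=19: F-S = 13 → N
  i=20: A-P = 11 → L
  i=21: N-L =  2 → C
  i=22: Y-N = 11 → L
  i=23: L-B = 10 → K
  i=24: C-L = 17 → R
  i=25: T-S =  1 → B
  i=26: I-X = 11 → L
  i=27: F-S = 13 → N
  i=28: Y-N = 11 → L
  i=29: N-L =  2 → C
  i=30: W-L = 11 → L
  i=31: W-M = 10 → K
  i=32: M-V = 17 → R
  i=33: M-L =  1 → B
  i=34: X-M = 11 → L
  i=35: L-Y = 13 → N
  i=36: Q-F = 11 → L
  i=37: Q-O =  2 → C
  i=38: U-J = 11 → L
  shifts repeat with period 8: RBLNLCLK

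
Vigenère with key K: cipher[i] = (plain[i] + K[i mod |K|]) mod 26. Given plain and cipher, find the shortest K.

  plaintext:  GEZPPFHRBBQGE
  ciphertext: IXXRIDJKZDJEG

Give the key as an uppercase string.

  i= 0: I-G =  2 → C
  i= 1: X-E = 19 → T
  i= 2: X-Z = 24 → Y
  i= 3: R-P =  2 → C
  i= 4: I-P = 19 → T
  i= 5: D-F = 24 → Y
  i= 6: J-H =  2 → C
  i= 7: K-R = 19 → T
  i= 8: Z-B = 24 → Y
  i= 9: D-B =  2 → C
  i=10: J-Q = 19 → T
  i=11: E-G = 24 → Y
  i=12: G-E =  2 → C
  shifts repeat with period 3: CTY

CTY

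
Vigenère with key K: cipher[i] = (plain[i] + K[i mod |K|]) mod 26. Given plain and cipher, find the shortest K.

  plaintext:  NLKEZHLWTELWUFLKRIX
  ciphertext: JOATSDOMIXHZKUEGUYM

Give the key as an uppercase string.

WDQPT

  i= 0: J-N = 22 → W
  i= 1: O-L =  3 → D
  i= 2: A-K = 16 → Q
  i= 3: T-E = 15 → P
  i= 4: S-Z = 19 → T
  i= 5: D-H = 22 → W
  i= 6: O-L =  3 → D
  i= 7: M-W = 16 → Q
  i= 8: I-T = 15 → P
  i= 9: X-E = 19 → T
  i=10: H-L = 22 → W
  i=11: Z-W =  3 → D
  i=12: K-U = 16 → Q
  i=13: U-F = 15 → P
  i=14: E-L = 19 → T
  i=15: G-K = 22 → W
  i=16: U-R =  3 → D
  i=17: Y-I = 16 → Q
  i=18: M-X = 15 → P
  shifts repeat with period 5: WDQPT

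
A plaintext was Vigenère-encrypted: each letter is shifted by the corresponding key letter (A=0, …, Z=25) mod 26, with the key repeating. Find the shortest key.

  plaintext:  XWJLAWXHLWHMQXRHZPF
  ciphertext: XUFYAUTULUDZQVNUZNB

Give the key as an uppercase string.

AYWN

  i= 0: X-X =  0 → A
  i= 1: U-W = 24 → Y
  i= 2: F-J = 22 → W
  i= 3: Y-L = 13 → N
  i= 4: A-A =  0 → A
  i= 5: U-W = 24 → Y
  i= 6: T-X = 22 → W
  i= 7: U-H = 13 → N
  i= 8: L-L =  0 → A
  i= 9: U-W = 24 → Y
  i=10: D-H = 22 → W
  i=11: Z-M = 13 → N
  i=12: Q-Q =  0 → A
  i=13: V-X = 24 → Y
  i=14: N-R = 22 → W
  i=15: U-H = 13 → N
  i=16: Z-Z =  0 → A
  i=17: N-P = 24 → Y
  i=18: B-F = 22 → W
  shifts repeat with period 4: AYWN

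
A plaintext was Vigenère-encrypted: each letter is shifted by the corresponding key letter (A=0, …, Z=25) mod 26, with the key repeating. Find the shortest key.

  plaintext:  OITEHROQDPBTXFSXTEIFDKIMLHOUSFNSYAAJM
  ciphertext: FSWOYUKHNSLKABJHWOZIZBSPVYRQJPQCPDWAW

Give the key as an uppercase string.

  i= 0: F-O = 17 → R
  i= 1: S-I = 10 → K
  i= 2: W-T =  3 → D
  i= 3: O-E = 10 → K
  i= 4: Y-H = 17 → R
  i= 5: U-R =  3 → D
  i= 6: K-O = 22 → W
  i= 7: H-Q = 17 → R
  i= 8: N-D = 10 → K
  i= 9: S-P =  3 → D
  i=10: L-B = 10 → K
  i=11: K-T = 17 → R
  i=12: A-X =  3 → D
  i=13: B-F = 22 → W
  i=14: J-S = 17 → R
  i=15: H-X = 10 → K
  i=16: W-T =  3 → D
  i=17: O-E = 10 → K
  i=18: Z-I = 17 → R
  i=19: I-F =  3 → D
  i=20: Z-D = 22 → W
  i=21: B-K = 17 → R
  i=22: S-I = 10 → K
  i=23: P-M =  3 → D
  i=24: V-L = 10 → K
  i=25: Y-H = 17 → R
  i=26: R-O =  3 → D
  i=27: Q-U = 22 → W
  i=28: J-S = 17 → R
  i=29: P-F = 10 → K
  i=30: Q-N =  3 → D
  i=31: C-S = 10 → K
  i=32: P-Y = 17 → R
  i=33: D-A =  3 → D
  i=34: W-A = 22 → W
  i=35: A-J = 17 → R
  i=36: W-M = 10 → K
  shifts repeat with period 7: RKDKRDW

RKDKRDW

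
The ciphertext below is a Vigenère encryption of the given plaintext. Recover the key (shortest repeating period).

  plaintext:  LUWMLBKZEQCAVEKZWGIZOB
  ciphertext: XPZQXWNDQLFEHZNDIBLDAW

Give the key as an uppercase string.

MVDE

  i= 0: X-L = 12 → M
  i= 1: P-U = 21 → V
  i= 2: Z-W =  3 → D
  i= 3: Q-M =  4 → E
  i= 4: X-L = 12 → M
  i= 5: W-B = 21 → V
  i= 6: N-K =  3 → D
  i= 7: D-Z =  4 → E
  i= 8: Q-E = 12 → M
  i= 9: L-Q = 21 → V
  i=10: F-C =  3 → D
  i=11: E-A =  4 → E
  i=12: H-V = 12 → M
  i=13: Z-E = 21 → V
  i=14: N-K =  3 → D
  i=15: D-Z =  4 → E
  i=16: I-W = 12 → M
  i=17: B-G = 21 → V
  i=18: L-I =  3 → D
  i=19: D-Z =  4 → E
  i=20: A-O = 12 → M
  i=21: W-B = 21 → V
  shifts repeat with period 4: MVDE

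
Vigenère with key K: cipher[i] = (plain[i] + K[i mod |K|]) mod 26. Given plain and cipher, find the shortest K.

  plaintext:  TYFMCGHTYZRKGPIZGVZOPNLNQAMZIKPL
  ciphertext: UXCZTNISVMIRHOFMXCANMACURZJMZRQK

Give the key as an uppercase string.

  i= 0: U-T =  1 → B
  i= 1: X-Y = 25 → Z
  i= 2: C-F = 23 → X
  i= 3: Z-M = 13 → N
  i= 4: T-C = 17 → R
  i= 5: N-G =  7 → H
  i= 6: I-H =  1 → B
  i= 7: S-T = 25 → Z
  i= 8: V-Y = 23 → X
  i= 9: M-Z = 13 → N
  i=10: I-R = 17 → R
  i=11: R-K =  7 → H
  i=12: H-G =  1 → B
  i=13: O-P = 25 → Z
  i=14: F-I = 23 → X
  i=15: M-Z = 13 → N
  i=16: X-G = 17 → R
  i=17: C-V =  7 → H
  i=18: A-Z =  1 → B
  i=19: N-O = 25 → Z
  i=20: M-P = 23 → X
  i=21: A-N = 13 → N
  i=22: C-L = 17 → R
  i=23: U-N =  7 → H
  i=24: R-Q =  1 → B
  i=25: Z-A = 25 → Z
  i=26: J-M = 23 → X
  i=27: M-Z = 13 → N
  i=28: Z-I = 17 → R
  i=29: R-K =  7 → H
  i=30: Q-P =  1 → B
  i=31: K-L = 25 → Z
  shifts repeat with period 6: BZXNRH

BZXNRH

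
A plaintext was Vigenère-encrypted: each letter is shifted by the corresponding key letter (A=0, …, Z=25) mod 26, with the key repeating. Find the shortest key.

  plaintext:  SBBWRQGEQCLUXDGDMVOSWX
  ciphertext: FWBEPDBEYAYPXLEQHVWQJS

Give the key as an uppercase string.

NVAIY

  i= 0: F-S = 13 → N
  i= 1: W-B = 21 → V
  i= 2: B-B =  0 → A
  i= 3: E-W =  8 → I
  i= 4: P-R = 24 → Y
  i= 5: D-Q = 13 → N
  i= 6: B-G = 21 → V
  i= 7: E-E =  0 → A
  i= 8: Y-Q =  8 → I
  i= 9: A-C = 24 → Y
  i=10: Y-L = 13 → N
  i=11: P-U = 21 → V
  i=12: X-X =  0 → A
  i=13: L-D =  8 → I
  i=14: E-G = 24 → Y
  i=15: Q-D = 13 → N
  i=16: H-M = 21 → V
  i=17: V-V =  0 → A
  i=18: W-O =  8 → I
  i=19: Q-S = 24 → Y
  i=20: J-W = 13 → N
  i=21: S-X = 21 → V
  shifts repeat with period 5: NVAIY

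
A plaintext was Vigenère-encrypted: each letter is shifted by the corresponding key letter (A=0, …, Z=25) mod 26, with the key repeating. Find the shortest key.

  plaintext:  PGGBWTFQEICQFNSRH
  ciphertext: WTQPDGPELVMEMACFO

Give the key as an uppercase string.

HNKO

  i= 0: W-P =  7 → H
  i= 1: T-G = 13 → N
  i= 2: Q-G = 10 → K
  i= 3: P-B = 14 → O
  i= 4: D-W =  7 → H
  i= 5: G-T = 13 → N
  i= 6: P-F = 10 → K
  i= 7: E-Q = 14 → O
  i= 8: L-E =  7 → H
  i= 9: V-I = 13 → N
  i=10: M-C = 10 → K
  i=11: E-Q = 14 → O
  i=12: M-F =  7 → H
  i=13: A-N = 13 → N
  i=14: C-S = 10 → K
  i=15: F-R = 14 → O
  i=16: O-H =  7 → H
  shifts repeat with period 4: HNKO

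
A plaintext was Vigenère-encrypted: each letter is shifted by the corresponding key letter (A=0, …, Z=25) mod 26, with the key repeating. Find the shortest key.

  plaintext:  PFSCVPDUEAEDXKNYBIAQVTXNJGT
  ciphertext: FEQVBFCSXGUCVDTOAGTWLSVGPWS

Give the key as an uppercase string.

QZYTG

  i= 0: F-P = 16 → Q
  i= 1: E-F = 25 → Z
  i= 2: Q-S = 24 → Y
  i= 3: V-C = 19 → T
  i= 4: B-V =  6 → G
  i= 5: F-P = 16 → Q
  i= 6: C-D = 25 → Z
  i= 7: S-U = 24 → Y
  i= 8: X-E = 19 → T
  i= 9: G-A =  6 → G
  i=10: U-E = 16 → Q
  i=11: C-D = 25 → Z
  i=12: V-X = 24 → Y
  i=13: D-K = 19 → T
  i=14: T-N =  6 → G
  i=15: O-Y = 16 → Q
  i=16: A-B = 25 → Z
  i=17: G-I = 24 → Y
  i=18: T-A = 19 → T
  i=19: W-Q =  6 → G
  i=20: L-V = 16 → Q
  i=21: S-T = 25 → Z
  i=22: V-X = 24 → Y
  i=23: G-N = 19 → T
  i=24: P-J =  6 → G
  i=25: W-G = 16 → Q
  i=26: S-T = 25 → Z
  shifts repeat with period 5: QZYTG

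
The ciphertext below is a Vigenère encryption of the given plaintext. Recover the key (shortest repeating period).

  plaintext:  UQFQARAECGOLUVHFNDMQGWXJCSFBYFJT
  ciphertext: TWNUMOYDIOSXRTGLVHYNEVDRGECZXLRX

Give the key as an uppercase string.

ZGIEMXY

  i= 0: T-U = 25 → Z
  i= 1: W-Q =  6 → G
  i= 2: N-F =  8 → I
  i= 3: U-Q =  4 → E
  i= 4: M-A = 12 → M
  i= 5: O-R = 23 → X
  i= 6: Y-A = 24 → Y
  i= 7: D-E = 25 → Z
  i= 8: I-C =  6 → G
  i= 9: O-G =  8 → I
  i=10: S-O =  4 → E
  i=11: X-L = 12 → M
  i=12: R-U = 23 → X
  i=13: T-V = 24 → Y
  i=14: G-H = 25 → Z
  i=15: L-F =  6 → G
  i=16: V-N =  8 → I
  i=17: H-D =  4 → E
  i=18: Y-M = 12 → M
  i=19: N-Q = 23 → X
  i=20: E-G = 24 → Y
  i=21: V-W = 25 → Z
  i=22: D-X =  6 → G
  i=23: R-J =  8 → I
  i=24: G-C =  4 → E
  i=25: E-S = 12 → M
  i=26: C-F = 23 → X
  i=27: Z-B = 24 → Y
  i=28: X-Y = 25 → Z
  i=29: L-F =  6 → G
  i=30: R-J =  8 → I
  i=31: X-T =  4 → E
  shifts repeat with period 7: ZGIEMXY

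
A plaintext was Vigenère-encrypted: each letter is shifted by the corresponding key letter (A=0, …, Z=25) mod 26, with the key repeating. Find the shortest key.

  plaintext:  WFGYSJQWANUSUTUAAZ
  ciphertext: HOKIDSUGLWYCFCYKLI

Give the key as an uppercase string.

  i= 0: H-W = 11 → L
  i= 1: O-F =  9 → J
  i= 2: K-G =  4 → E
  i= 3: I-Y = 10 → K
  i= 4: D-S = 11 → L
  i= 5: S-J =  9 → J
  i= 6: U-Q =  4 → E
  i= 7: G-W = 10 → K
  i= 8: L-A = 11 → L
  i= 9: W-N =  9 → J
  i=10: Y-U =  4 → E
  i=11: C-S = 10 → K
  i=12: F-U = 11 → L
  i=13: C-T =  9 → J
  i=14: Y-U =  4 → E
  i=15: K-A = 10 → K
  i=16: L-A = 11 → L
  i=17: I-Z =  9 → J
  shifts repeat with period 4: LJEK

LJEK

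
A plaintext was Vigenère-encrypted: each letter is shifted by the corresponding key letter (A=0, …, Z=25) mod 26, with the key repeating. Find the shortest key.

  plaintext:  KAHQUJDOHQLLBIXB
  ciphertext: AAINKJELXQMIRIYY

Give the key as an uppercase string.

  i= 0: A-K = 16 → Q
  i= 1: A-A =  0 → A
  i= 2: I-H =  1 → B
  i= 3: N-Q = 23 → X
  i= 4: K-U = 16 → Q
  i= 5: J-J =  0 → A
  i= 6: E-D =  1 → B
  i= 7: L-O = 23 → X
  i= 8: X-H = 16 → Q
  i= 9: Q-Q =  0 → A
  i=10: M-L =  1 → B
  i=11: I-L = 23 → X
  i=12: R-B = 16 → Q
  i=13: I-I =  0 → A
  i=14: Y-X =  1 → B
  i=15: Y-B = 23 → X
  shifts repeat with period 4: QABX

QABX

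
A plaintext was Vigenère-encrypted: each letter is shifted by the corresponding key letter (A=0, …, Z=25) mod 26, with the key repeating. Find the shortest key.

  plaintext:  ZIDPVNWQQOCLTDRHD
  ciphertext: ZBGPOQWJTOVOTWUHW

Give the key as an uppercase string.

ATD

  i= 0: Z-Z =  0 → A
  i= 1: B-I = 19 → T
  i= 2: G-D =  3 → D
  i= 3: P-P =  0 → A
  i= 4: O-V = 19 → T
  i= 5: Q-N =  3 → D
  i= 6: W-W =  0 → A
  i= 7: J-Q = 19 → T
  i= 8: T-Q =  3 → D
  i= 9: O-O =  0 → A
  i=10: V-C = 19 → T
  i=11: O-L =  3 → D
  i=12: T-T =  0 → A
  i=13: W-D = 19 → T
  i=14: U-R =  3 → D
  i=15: H-H =  0 → A
  i=16: W-D = 19 → T
  shifts repeat with period 3: ATD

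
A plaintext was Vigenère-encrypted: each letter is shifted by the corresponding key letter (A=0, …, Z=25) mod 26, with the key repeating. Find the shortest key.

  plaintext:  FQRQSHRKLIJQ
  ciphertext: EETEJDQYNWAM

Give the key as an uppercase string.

ZOCORW

  i= 0: E-F = 25 → Z
  i= 1: E-Q = 14 → O
  i= 2: T-R =  2 → C
  i= 3: E-Q = 14 → O
  i= 4: J-S = 17 → R
  i= 5: D-H = 22 → W
  i= 6: Q-R = 25 → Z
  i= 7: Y-K = 14 → O
  i= 8: N-L =  2 → C
  i= 9: W-I = 14 → O
  i=10: A-J = 17 → R
  i=11: M-Q = 22 → W
  shifts repeat with period 6: ZOCORW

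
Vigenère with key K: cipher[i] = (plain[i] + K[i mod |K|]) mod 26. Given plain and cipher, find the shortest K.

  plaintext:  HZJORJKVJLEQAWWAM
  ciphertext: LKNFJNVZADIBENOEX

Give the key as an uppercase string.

ELERS

  i= 0: L-H =  4 → E
  i= 1: K-Z = 11 → L
  i= 2: N-J =  4 → E
  i= 3: F-O = 17 → R
  i= 4: J-R = 18 → S
  i= 5: N-J =  4 → E
  i= 6: V-K = 11 → L
  i= 7: Z-V =  4 → E
  i= 8: A-J = 17 → R
  i= 9: D-L = 18 → S
  i=10: I-E =  4 → E
  i=11: B-Q = 11 → L
  i=12: E-A =  4 → E
  i=13: N-W = 17 → R
  i=14: O-W = 18 → S
  i=15: E-A =  4 → E
  i=16: X-M = 11 → L
  shifts repeat with period 5: ELERS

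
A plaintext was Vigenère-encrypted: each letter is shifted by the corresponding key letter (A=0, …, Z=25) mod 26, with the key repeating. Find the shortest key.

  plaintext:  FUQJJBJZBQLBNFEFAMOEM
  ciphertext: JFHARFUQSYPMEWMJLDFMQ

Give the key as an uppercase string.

  i= 0: J-F =  4 → E
  i= 1: F-U = 11 → L
  i= 2: H-Q = 17 → R
  i= 3: A-J = 17 → R
  i= 4: R-J =  8 → I
  i= 5: F-B =  4 → E
  i= 6: U-J = 11 → L
  i= 7: Q-Z = 17 → R
  i= 8: S-B = 17 → R
  i= 9: Y-Q =  8 → I
  i=10: P-L =  4 → E
  i=11: M-B = 11 → L
  i=12: E-N = 17 → R
  i=13: W-F = 17 → R
  i=14: M-E =  8 → I
  i=15: J-F =  4 → E
  i=16: L-A = 11 → L
  i=17: D-M = 17 → R
  i=18: F-O = 17 → R
  i=19: M-E =  8 → I
  i=20: Q-M =  4 → E
  shifts repeat with period 5: ELRRI

ELRRI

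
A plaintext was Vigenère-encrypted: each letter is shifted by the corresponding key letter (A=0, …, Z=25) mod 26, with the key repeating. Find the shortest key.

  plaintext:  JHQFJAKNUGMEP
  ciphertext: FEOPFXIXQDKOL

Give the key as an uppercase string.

  i= 0: F-J = 22 → W
  i= 1: E-H = 23 → X
  i= 2: O-Q = 24 → Y
  i= 3: P-F = 10 → K
  i= 4: F-J = 22 → W
  i= 5: X-A = 23 → X
  i= 6: I-K = 24 → Y
  i= 7: X-N = 10 → K
  i= 8: Q-U = 22 → W
  i= 9: D-G = 23 → X
  i=10: K-M = 24 → Y
  i=11: O-E = 10 → K
  i=12: L-P = 22 → W
  shifts repeat with period 4: WXYK

WXYK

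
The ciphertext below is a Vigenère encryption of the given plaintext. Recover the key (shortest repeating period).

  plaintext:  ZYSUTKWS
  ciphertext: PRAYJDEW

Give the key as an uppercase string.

QTIE

  i= 0: P-Z = 16 → Q
  i= 1: R-Y = 19 → T
  i= 2: A-S =  8 → I
  i= 3: Y-U =  4 → E
  i= 4: J-T = 16 → Q
  i= 5: D-K = 19 → T
  i= 6: E-W =  8 → I
  i= 7: W-S =  4 → E
  shifts repeat with period 4: QTIE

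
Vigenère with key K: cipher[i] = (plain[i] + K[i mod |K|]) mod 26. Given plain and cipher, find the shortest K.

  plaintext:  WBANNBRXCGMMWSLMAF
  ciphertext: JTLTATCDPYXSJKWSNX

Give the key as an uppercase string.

  i= 0: J-W = 13 → N
  i= 1: T-B = 18 → S
  i= 2: L-A = 11 → L
  i= 3: T-N =  6 → G
  i= 4: A-N = 13 → N
  i= 5: T-B = 18 → S
  i= 6: C-R = 11 → L
  i= 7: D-X =  6 → G
  i= 8: P-C = 13 → N
  i= 9: Y-G = 18 → S
  i=10: X-M = 11 → L
  i=11: S-M =  6 → G
  i=12: J-W = 13 → N
  i=13: K-S = 18 → S
  i=14: W-L = 11 → L
  i=15: S-M =  6 → G
  i=16: N-A = 13 → N
  i=17: X-F = 18 → S
  shifts repeat with period 4: NSLG

NSLG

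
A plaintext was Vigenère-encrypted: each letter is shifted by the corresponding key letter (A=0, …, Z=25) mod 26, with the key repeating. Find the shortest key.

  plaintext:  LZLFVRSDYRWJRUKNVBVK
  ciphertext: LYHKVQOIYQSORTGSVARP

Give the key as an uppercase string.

  i= 0: L-L =  0 → A
  i= 1: Y-Z = 25 → Z
  i= 2: H-L = 22 → W
  i= 3: K-F =  5 → F
  i= 4: V-V =  0 → A
  i= 5: Q-R = 25 → Z
  i= 6: O-S = 22 → W
  i= 7: I-D =  5 → F
  i= 8: Y-Y =  0 → A
  i= 9: Q-R = 25 → Z
  i=10: S-W = 22 → W
  i=11: O-J =  5 → F
  i=12: R-R =  0 → A
  i=13: T-U = 25 → Z
  i=14: G-K = 22 → W
  i=15: S-N =  5 → F
  i=16: V-V =  0 → A
  i=17: A-B = 25 → Z
  i=18: R-V = 22 → W
  i=19: P-K =  5 → F
  shifts repeat with period 4: AZWF

AZWF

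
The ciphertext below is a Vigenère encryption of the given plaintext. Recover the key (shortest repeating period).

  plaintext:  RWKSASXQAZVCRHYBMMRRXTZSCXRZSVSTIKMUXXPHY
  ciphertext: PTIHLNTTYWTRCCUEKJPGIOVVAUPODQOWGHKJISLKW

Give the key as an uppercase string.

  i= 0: P-R = 24 → Y
  i= 1: T-W = 23 → X
  i= 2: I-K = 24 → Y
  i= 3: H-S = 15 → P
  i= 4: L-A = 11 → L
  i= 5: N-S = 21 → V
  i= 6: T-X = 22 → W
  i= 7: T-Q =  3 → D
  i= 8: Y-A = 24 → Y
  i= 9: W-Z = 23 → X
  i=10: T-V = 24 → Y
  i=11: R-C = 15 → P
  i=12: C-R = 11 → L
  i=13: C-H = 21 → V
  i=14: U-Y = 22 → W
  i=15: E-B =  3 → D
  i=16: K-M = 24 → Y
  i=17: J-M = 23 → X
  i=18: P-R = 24 → Y
  i=19: G-R = 15 → P
  i=20: I-X = 11 → L
  i=21: O-T = 21 → V
  i=22: V-Z = 22 → W
  i=23: V-S =  3 → D
  i=24: A-C = 24 → Y
  i=25: U-X = 23 → X
  i=26: P-R = 24 → Y
  i=27: O-Z = 15 → P
  i=28: D-S = 11 → L
  i=29: Q-V = 21 → V
  i=30: O-S = 22 → W
  i=31: W-T =  3 → D
  i=32: G-I = 24 → Y
  i=33: H-K = 23 → X
  i=34: K-M = 24 → Y
  i=35: J-U = 15 → P
  i=36: I-X = 11 → L
  i=37: S-X = 21 → V
  i=38: L-P = 22 → W
  i=39: K-H =  3 → D
  i=40: W-Y = 24 → Y
  shifts repeat with period 8: YXYPLVWD

YXYPLVWD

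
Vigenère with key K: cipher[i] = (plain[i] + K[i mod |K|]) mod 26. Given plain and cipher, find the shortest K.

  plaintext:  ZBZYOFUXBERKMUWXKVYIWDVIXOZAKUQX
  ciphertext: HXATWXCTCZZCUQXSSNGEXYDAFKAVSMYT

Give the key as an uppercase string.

  i= 0: H-Z =  8 → I
  i= 1: X-B = 22 → W
  i= 2: A-Z =  1 → B
  i= 3: T-Y = 21 → V
  i= 4: W-O =  8 → I
  i= 5: X-F = 18 → S
  i= 6: C-U =  8 → I
  i= 7: T-X = 22 → W
  i= 8: C-B =  1 → B
  i= 9: Z-E = 21 → V
  i=10: Z-R =  8 → I
  i=11: C-K = 18 → S
  i=12: U-M =  8 → I
  i=13: Q-U = 22 → W
  i=14: X-W =  1 → B
  i=15: S-X = 21 → V
  i=16: S-K =  8 → I
  i=17: N-V = 18 → S
  i=18: G-Y =  8 → I
  i=19: E-I = 22 → W
  i=20: X-W =  1 → B
  i=21: Y-D = 21 → V
  i=22: D-V =  8 → I
  i=23: A-I = 18 → S
  i=24: F-X =  8 → I
  i=25: K-O = 22 → W
  i=26: A-Z =  1 → B
  i=27: V-A = 21 → V
  i=28: S-K =  8 → I
  i=29: M-U = 18 → S
  i=30: Y-Q =  8 → I
  i=31: T-X = 22 → W
  shifts repeat with period 6: IWBVIS

IWBVIS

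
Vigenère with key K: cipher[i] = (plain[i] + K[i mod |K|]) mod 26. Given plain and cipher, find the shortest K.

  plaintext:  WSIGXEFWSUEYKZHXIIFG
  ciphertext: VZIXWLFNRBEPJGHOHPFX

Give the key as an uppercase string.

  i= 0: V-W = 25 → Z
  i= 1: Z-S =  7 → H
  i= 2: I-I =  0 → A
  i= 3: X-G = 17 → R
  i= 4: W-X = 25 → Z
  i= 5: L-E =  7 → H
  i= 6: F-F =  0 → A
  i= 7: N-W = 17 → R
  i= 8: R-S = 25 → Z
  i= 9: B-U =  7 → H
  i=10: E-E =  0 → A
  i=11: P-Y = 17 → R
  i=12: J-K = 25 → Z
  i=13: G-Z =  7 → H
  i=14: H-H =  0 → A
  i=15: O-X = 17 → R
  i=16: H-I = 25 → Z
  i=17: P-I =  7 → H
  i=18: F-F =  0 → A
  i=19: X-G = 17 → R
  shifts repeat with period 4: ZHAR

ZHAR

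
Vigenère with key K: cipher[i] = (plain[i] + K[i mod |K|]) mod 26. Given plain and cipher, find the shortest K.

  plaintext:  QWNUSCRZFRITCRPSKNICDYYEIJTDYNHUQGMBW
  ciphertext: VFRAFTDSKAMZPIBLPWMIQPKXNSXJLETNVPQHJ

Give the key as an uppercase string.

FJEGNRMT

  i= 0: V-Q =  5 → F
  i= 1: F-W =  9 → J
  i= 2: R-N =  4 → E
  i= 3: A-U =  6 → G
  i= 4: F-S = 13 → N
  i= 5: T-C = 17 → R
  i= 6: D-R = 12 → M
  i= 7: S-Z = 19 → T
  i= 8: K-F =  5 → F
  i= 9: A-R =  9 → J
  i=10: M-I =  4 → E
  i=11: Z-T =  6 → G
  i=12: P-C = 13 → N
  i=13: I-R = 17 → R
  i=14: B-P = 12 → M
  i=15: L-S = 19 → T
  i=16: P-K =  5 → F
  i=17: W-N =  9 → J
  i=18: M-I =  4 → E
  i=19: I-C =  6 → G
  i=20: Q-D = 13 → N
  i=21: P-Y = 17 → R
  i=22: K-Y = 12 → M
  i=23: X-E = 19 → T
  i=24: N-I =  5 → F
  i=25: S-J =  9 → J
  i=26: X-T =  4 → E
  i=27: J-D =  6 → G
  i=28: L-Y = 13 → N
  i=29: E-N = 17 → R
  i=30: T-H = 12 → M
  i=31: N-U = 19 → T
  i=32: V-Q =  5 → F
  i=33: P-G =  9 → J
  i=34: Q-M =  4 → E
  i=35: H-B =  6 → G
  i=36: J-W = 13 → N
  shifts repeat with period 8: FJEGNRMT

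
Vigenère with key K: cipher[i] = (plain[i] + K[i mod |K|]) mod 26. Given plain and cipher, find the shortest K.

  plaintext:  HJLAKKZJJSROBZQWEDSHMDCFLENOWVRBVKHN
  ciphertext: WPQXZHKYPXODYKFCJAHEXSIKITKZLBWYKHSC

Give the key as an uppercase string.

  i= 0: W-H = 15 → P
  i= 1: P-J =  6 → G
  i= 2: Q-L =  5 → F
  i= 3: X-A = 23 → X
  i= 4: Z-K = 15 → P
  i= 5: H-K = 23 → X
  i= 6: K-Z = 11 → L
  i= 7: Y-J = 15 → P
  i= 8: P-J =  6 → G
  i= 9: X-S =  5 → F
  i=10: O-R = 23 → X
  i=11: D-O = 15 → P
  i=12: Y-B = 23 → X
  i=13: K-Z = 11 → L
  i=14: F-Q = 15 → P
  i=15: C-W =  6 → G
  i=16: J-E =  5 → F
  i=17: A-D = 23 → X
  i=18: H-S = 15 → P
  i=19: E-H = 23 → X
  i=20: X-M = 11 → L
  i=21: S-D = 15 → P
  i=22: I-C =  6 → G
  i=23: K-F =  5 → F
  i=24: I-L = 23 → X
  i=25: T-E = 15 → P
  i=26: K-N = 23 → X
  i=27: Z-O = 11 → L
  i=28: L-W = 15 → P
  i=29: B-V =  6 → G
  i=30: W-R =  5 → F
  i=31: Y-B = 23 → X
  i=32: K-V = 15 → P
  i=33: H-K = 23 → X
  i=34: S-H = 11 → L
  i=35: C-N = 15 → P
  shifts repeat with period 7: PGFXPXL

PGFXPXL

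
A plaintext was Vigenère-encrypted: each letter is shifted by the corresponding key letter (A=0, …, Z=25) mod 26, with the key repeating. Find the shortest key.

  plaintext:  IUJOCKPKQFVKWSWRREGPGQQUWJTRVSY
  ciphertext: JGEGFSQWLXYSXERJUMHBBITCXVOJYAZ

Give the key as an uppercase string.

BMVSDI

  i= 0: J-I =  1 → B
  i= 1: G-U = 12 → M
  i= 2: E-J = 21 → V
  i= 3: G-O = 18 → S
  i= 4: F-C =  3 → D
  i= 5: S-K =  8 → I
  i= 6: Q-P =  1 → B
  i= 7: W-K = 12 → M
  i= 8: L-Q = 21 → V
  i= 9: X-F = 18 → S
  i=10: Y-V =  3 → D
  i=11: S-K =  8 → I
  i=12: X-W =  1 → B
  i=13: E-S = 12 → M
  i=14: R-W = 21 → V
  i=15: J-R = 18 → S
  i=16: U-R =  3 → D
  i=17: M-E =  8 → I
  i=18: H-G =  1 → B
  i=19: B-P = 12 → M
  i=20: B-G = 21 → V
  i=21: I-Q = 18 → S
  i=22: T-Q =  3 → D
  i=23: C-U =  8 → I
  i=24: X-W =  1 → B
  i=25: V-J = 12 → M
  i=26: O-T = 21 → V
  i=27: J-R = 18 → S
  i=28: Y-V =  3 → D
  i=29: A-S =  8 → I
  i=30: Z-Y =  1 → B
  shifts repeat with period 6: BMVSDI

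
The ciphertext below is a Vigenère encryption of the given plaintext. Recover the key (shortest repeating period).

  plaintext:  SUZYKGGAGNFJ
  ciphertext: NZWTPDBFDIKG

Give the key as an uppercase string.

VFX

  i= 0: N-S = 21 → V
  i= 1: Z-U =  5 → F
  i= 2: W-Z = 23 → X
  i= 3: T-Y = 21 → V
  i= 4: P-K =  5 → F
  i= 5: D-G = 23 → X
  i= 6: B-G = 21 → V
  i= 7: F-A =  5 → F
  i= 8: D-G = 23 → X
  i= 9: I-N = 21 → V
  i=10: K-F =  5 → F
  i=11: G-J = 23 → X
  shifts repeat with period 3: VFX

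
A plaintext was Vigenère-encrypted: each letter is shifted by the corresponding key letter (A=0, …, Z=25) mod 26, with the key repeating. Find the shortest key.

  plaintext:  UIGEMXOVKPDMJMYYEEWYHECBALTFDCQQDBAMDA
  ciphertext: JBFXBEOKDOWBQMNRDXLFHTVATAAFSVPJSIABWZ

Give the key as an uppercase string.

PTZTPHA

  i= 0: J-U = 15 → P
  i= 1: B-I = 19 → T
  i= 2: F-G = 25 → Z
  i= 3: X-E = 19 → T
  i= 4: B-M = 15 → P
  i= 5: E-X =  7 → H
  i= 6: O-O =  0 → A
  i= 7: K-V = 15 → P
  i= 8: D-K = 19 → T
  i= 9: O-P = 25 → Z
  i=10: W-D = 19 → T
  i=11: B-M = 15 → P
  i=12: Q-J =  7 → H
  i=13: M-M =  0 → A
  i=14: N-Y = 15 → P
  i=15: R-Y = 19 → T
  i=16: D-E = 25 → Z
  i=17: X-E = 19 → T
  i=18: L-W = 15 → P
  i=19: F-Y =  7 → H
  i=20: H-H =  0 → A
  i=21: T-E = 15 → P
  i=22: V-C = 19 → T
  i=23: A-B = 25 → Z
  i=24: T-A = 19 → T
  i=25: A-L = 15 → P
  i=26: A-T =  7 → H
  i=27: F-F =  0 → A
  i=28: S-D = 15 → P
  i=29: V-C = 19 → T
  i=30: P-Q = 25 → Z
  i=31: J-Q = 19 → T
  i=32: S-D = 15 → P
  i=33: I-B =  7 → H
  i=34: A-A =  0 → A
  i=35: B-M = 15 → P
  i=36: W-D = 19 → T
  i=37: Z-A = 25 → Z
  shifts repeat with period 7: PTZTPHA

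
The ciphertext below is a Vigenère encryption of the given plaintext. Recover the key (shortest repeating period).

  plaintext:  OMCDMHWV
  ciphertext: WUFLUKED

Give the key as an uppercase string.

IID

  i= 0: W-O =  8 → I
  i= 1: U-M =  8 → I
  i= 2: F-C =  3 → D
  i= 3: L-D =  8 → I
  i= 4: U-M =  8 → I
  i= 5: K-H =  3 → D
  i= 6: E-W =  8 → I
  i= 7: D-V =  8 → I
  shifts repeat with period 3: IID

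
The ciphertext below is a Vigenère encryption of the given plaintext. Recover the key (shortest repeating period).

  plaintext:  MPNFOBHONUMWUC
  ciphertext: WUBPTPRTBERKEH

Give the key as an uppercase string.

KFO

  i= 0: W-M = 10 → K
  i= 1: U-P =  5 → F
  i= 2: B-N = 14 → O
  i= 3: P-F = 10 → K
  i= 4: T-O =  5 → F
  i= 5: P-B = 14 → O
  i= 6: R-H = 10 → K
  i= 7: T-O =  5 → F
  i= 8: B-N = 14 → O
  i= 9: E-U = 10 → K
  i=10: R-M =  5 → F
  i=11: K-W = 14 → O
  i=12: E-U = 10 → K
  i=13: H-C =  5 → F
  shifts repeat with period 3: KFO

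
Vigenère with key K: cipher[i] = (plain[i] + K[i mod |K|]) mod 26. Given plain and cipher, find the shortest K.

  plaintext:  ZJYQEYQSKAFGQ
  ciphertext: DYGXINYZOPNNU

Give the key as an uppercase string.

  i= 0: D-Z =  4 → E
  i= 1: Y-J = 15 → P
  i= 2: G-Y =  8 → I
  i= 3: X-Q =  7 → H
  i= 4: I-E =  4 → E
  i= 5: N-Y = 15 → P
  i= 6: Y-Q =  8 → I
  i= 7: Z-S =  7 → H
  i= 8: O-K =  4 → E
  i= 9: P-A = 15 → P
  i=10: N-F =  8 → I
  i=11: N-G =  7 → H
  i=12: U-Q =  4 → E
  shifts repeat with period 4: EPIH

EPIH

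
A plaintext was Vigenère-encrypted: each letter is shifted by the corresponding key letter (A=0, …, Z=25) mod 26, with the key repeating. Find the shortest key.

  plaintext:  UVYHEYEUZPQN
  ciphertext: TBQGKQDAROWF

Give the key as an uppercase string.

ZGS

  i= 0: T-U = 25 → Z
  i= 1: B-V =  6 → G
  i= 2: Q-Y = 18 → S
  i= 3: G-H = 25 → Z
  i= 4: K-E =  6 → G
  i= 5: Q-Y = 18 → S
  i= 6: D-E = 25 → Z
  i= 7: A-U =  6 → G
  i= 8: R-Z = 18 → S
  i= 9: O-P = 25 → Z
  i=10: W-Q =  6 → G
  i=11: F-N = 18 → S
  shifts repeat with period 3: ZGS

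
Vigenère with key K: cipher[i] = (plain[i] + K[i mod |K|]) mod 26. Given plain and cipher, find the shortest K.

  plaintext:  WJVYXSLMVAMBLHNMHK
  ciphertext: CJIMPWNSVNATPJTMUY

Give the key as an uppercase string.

GANOSEC

  i= 0: C-W =  6 → G
  i= 1: J-J =  0 → A
  i= 2: I-V = 13 → N
  i= 3: M-Y = 14 → O
  i= 4: P-X = 18 → S
  i= 5: W-S =  4 → E
  i= 6: N-L =  2 → C
  i= 7: S-M =  6 → G
  i= 8: V-V =  0 → A
  i= 9: N-A = 13 → N
  i=10: A-M = 14 → O
  i=11: T-B = 18 → S
  i=12: P-L =  4 → E
  i=13: J-H =  2 → C
  i=14: T-N =  6 → G
  i=15: M-M =  0 → A
  i=16: U-H = 13 → N
  i=17: Y-K = 14 → O
  shifts repeat with period 7: GANOSEC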